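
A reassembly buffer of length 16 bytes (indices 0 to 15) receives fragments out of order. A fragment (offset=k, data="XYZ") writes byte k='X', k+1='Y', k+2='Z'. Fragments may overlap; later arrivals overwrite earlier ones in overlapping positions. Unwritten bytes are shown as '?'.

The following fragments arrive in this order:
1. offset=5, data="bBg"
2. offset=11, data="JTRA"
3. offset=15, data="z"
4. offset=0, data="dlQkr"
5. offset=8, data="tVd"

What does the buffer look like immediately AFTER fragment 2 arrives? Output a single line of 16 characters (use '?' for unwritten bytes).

Answer: ?????bBg???JTRA?

Derivation:
Fragment 1: offset=5 data="bBg" -> buffer=?????bBg????????
Fragment 2: offset=11 data="JTRA" -> buffer=?????bBg???JTRA?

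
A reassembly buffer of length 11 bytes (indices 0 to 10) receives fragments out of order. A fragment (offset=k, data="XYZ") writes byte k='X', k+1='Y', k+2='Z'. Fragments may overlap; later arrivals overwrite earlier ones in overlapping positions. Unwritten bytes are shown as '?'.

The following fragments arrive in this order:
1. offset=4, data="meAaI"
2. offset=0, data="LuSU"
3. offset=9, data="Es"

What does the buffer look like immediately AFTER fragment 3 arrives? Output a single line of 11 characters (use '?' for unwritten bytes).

Answer: LuSUmeAaIEs

Derivation:
Fragment 1: offset=4 data="meAaI" -> buffer=????meAaI??
Fragment 2: offset=0 data="LuSU" -> buffer=LuSUmeAaI??
Fragment 3: offset=9 data="Es" -> buffer=LuSUmeAaIEs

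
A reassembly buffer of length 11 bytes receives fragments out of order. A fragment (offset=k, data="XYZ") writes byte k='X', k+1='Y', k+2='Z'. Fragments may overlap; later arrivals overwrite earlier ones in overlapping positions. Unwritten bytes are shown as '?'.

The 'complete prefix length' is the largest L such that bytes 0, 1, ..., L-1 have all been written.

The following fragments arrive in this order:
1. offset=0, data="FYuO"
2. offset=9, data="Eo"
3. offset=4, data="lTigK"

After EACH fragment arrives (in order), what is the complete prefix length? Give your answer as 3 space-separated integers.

Answer: 4 4 11

Derivation:
Fragment 1: offset=0 data="FYuO" -> buffer=FYuO??????? -> prefix_len=4
Fragment 2: offset=9 data="Eo" -> buffer=FYuO?????Eo -> prefix_len=4
Fragment 3: offset=4 data="lTigK" -> buffer=FYuOlTigKEo -> prefix_len=11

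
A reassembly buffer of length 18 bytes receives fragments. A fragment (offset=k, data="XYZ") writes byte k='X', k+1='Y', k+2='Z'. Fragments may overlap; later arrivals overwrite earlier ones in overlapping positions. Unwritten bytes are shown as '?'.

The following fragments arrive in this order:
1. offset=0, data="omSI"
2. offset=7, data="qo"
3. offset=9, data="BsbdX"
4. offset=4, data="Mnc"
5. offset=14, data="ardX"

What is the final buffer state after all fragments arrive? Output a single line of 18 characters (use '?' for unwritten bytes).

Fragment 1: offset=0 data="omSI" -> buffer=omSI??????????????
Fragment 2: offset=7 data="qo" -> buffer=omSI???qo?????????
Fragment 3: offset=9 data="BsbdX" -> buffer=omSI???qoBsbdX????
Fragment 4: offset=4 data="Mnc" -> buffer=omSIMncqoBsbdX????
Fragment 5: offset=14 data="ardX" -> buffer=omSIMncqoBsbdXardX

Answer: omSIMncqoBsbdXardX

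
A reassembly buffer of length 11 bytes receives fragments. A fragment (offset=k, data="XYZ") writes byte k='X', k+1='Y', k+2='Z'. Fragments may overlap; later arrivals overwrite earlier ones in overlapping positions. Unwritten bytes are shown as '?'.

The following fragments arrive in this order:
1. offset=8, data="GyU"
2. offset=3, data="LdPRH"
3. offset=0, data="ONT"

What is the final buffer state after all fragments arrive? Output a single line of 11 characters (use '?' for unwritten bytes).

Fragment 1: offset=8 data="GyU" -> buffer=????????GyU
Fragment 2: offset=3 data="LdPRH" -> buffer=???LdPRHGyU
Fragment 3: offset=0 data="ONT" -> buffer=ONTLdPRHGyU

Answer: ONTLdPRHGyU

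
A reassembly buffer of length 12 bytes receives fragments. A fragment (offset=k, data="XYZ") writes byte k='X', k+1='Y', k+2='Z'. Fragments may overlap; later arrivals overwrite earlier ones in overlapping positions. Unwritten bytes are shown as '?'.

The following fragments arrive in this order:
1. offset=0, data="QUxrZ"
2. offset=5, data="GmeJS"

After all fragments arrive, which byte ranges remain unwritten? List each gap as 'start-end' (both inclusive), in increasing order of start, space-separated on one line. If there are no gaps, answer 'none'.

Answer: 10-11

Derivation:
Fragment 1: offset=0 len=5
Fragment 2: offset=5 len=5
Gaps: 10-11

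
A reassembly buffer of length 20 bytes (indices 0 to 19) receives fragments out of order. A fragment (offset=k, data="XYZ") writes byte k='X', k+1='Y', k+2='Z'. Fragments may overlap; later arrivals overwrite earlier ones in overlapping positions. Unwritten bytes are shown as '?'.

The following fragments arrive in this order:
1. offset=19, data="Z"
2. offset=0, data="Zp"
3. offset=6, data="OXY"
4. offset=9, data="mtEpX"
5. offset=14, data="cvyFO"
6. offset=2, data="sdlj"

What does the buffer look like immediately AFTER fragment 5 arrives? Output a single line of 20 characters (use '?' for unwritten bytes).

Answer: Zp????OXYmtEpXcvyFOZ

Derivation:
Fragment 1: offset=19 data="Z" -> buffer=???????????????????Z
Fragment 2: offset=0 data="Zp" -> buffer=Zp?????????????????Z
Fragment 3: offset=6 data="OXY" -> buffer=Zp????OXY??????????Z
Fragment 4: offset=9 data="mtEpX" -> buffer=Zp????OXYmtEpX?????Z
Fragment 5: offset=14 data="cvyFO" -> buffer=Zp????OXYmtEpXcvyFOZ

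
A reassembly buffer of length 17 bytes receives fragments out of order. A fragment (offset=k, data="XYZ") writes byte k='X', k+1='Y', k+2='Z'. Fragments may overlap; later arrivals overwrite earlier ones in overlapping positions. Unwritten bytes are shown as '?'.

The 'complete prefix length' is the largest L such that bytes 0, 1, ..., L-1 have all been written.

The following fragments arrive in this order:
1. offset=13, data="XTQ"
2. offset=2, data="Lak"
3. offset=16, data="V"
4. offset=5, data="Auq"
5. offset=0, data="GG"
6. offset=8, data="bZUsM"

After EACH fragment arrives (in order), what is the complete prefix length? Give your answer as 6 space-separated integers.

Fragment 1: offset=13 data="XTQ" -> buffer=?????????????XTQ? -> prefix_len=0
Fragment 2: offset=2 data="Lak" -> buffer=??Lak????????XTQ? -> prefix_len=0
Fragment 3: offset=16 data="V" -> buffer=??Lak????????XTQV -> prefix_len=0
Fragment 4: offset=5 data="Auq" -> buffer=??LakAuq?????XTQV -> prefix_len=0
Fragment 5: offset=0 data="GG" -> buffer=GGLakAuq?????XTQV -> prefix_len=8
Fragment 6: offset=8 data="bZUsM" -> buffer=GGLakAuqbZUsMXTQV -> prefix_len=17

Answer: 0 0 0 0 8 17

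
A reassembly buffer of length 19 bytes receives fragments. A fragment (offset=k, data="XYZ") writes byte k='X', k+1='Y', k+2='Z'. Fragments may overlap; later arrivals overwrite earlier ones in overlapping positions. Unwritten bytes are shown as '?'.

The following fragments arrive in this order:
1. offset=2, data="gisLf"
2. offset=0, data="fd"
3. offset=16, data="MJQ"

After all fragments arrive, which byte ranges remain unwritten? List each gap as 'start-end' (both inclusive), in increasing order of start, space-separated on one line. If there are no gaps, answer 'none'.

Fragment 1: offset=2 len=5
Fragment 2: offset=0 len=2
Fragment 3: offset=16 len=3
Gaps: 7-15

Answer: 7-15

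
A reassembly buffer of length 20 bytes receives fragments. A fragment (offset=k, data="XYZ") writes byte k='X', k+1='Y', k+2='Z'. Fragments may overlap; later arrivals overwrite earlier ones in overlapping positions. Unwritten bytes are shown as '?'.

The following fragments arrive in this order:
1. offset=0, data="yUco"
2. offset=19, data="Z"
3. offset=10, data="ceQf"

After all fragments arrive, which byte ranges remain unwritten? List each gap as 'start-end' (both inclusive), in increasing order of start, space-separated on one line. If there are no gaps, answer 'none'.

Answer: 4-9 14-18

Derivation:
Fragment 1: offset=0 len=4
Fragment 2: offset=19 len=1
Fragment 3: offset=10 len=4
Gaps: 4-9 14-18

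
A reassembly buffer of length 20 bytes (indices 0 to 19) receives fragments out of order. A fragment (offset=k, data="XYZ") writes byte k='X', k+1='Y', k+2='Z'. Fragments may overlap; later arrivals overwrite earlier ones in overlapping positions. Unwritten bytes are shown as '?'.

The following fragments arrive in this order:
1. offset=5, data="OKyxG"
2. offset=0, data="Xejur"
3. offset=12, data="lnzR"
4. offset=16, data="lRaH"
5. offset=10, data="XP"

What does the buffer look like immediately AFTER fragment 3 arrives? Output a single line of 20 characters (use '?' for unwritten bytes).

Answer: XejurOKyxG??lnzR????

Derivation:
Fragment 1: offset=5 data="OKyxG" -> buffer=?????OKyxG??????????
Fragment 2: offset=0 data="Xejur" -> buffer=XejurOKyxG??????????
Fragment 3: offset=12 data="lnzR" -> buffer=XejurOKyxG??lnzR????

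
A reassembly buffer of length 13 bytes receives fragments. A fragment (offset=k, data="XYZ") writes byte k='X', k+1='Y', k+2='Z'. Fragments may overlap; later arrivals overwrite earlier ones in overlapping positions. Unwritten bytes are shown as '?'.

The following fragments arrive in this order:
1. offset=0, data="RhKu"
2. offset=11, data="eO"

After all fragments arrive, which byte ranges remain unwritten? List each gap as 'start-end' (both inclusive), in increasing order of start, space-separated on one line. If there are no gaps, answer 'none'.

Fragment 1: offset=0 len=4
Fragment 2: offset=11 len=2
Gaps: 4-10

Answer: 4-10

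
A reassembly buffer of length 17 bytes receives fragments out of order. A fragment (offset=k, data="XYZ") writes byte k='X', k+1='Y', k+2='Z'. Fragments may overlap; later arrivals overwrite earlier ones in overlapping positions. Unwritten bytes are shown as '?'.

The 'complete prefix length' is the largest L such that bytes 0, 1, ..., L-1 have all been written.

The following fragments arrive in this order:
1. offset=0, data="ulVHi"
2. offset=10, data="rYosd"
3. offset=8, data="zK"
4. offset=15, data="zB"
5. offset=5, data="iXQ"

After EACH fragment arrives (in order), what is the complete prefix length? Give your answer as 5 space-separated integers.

Answer: 5 5 5 5 17

Derivation:
Fragment 1: offset=0 data="ulVHi" -> buffer=ulVHi???????????? -> prefix_len=5
Fragment 2: offset=10 data="rYosd" -> buffer=ulVHi?????rYosd?? -> prefix_len=5
Fragment 3: offset=8 data="zK" -> buffer=ulVHi???zKrYosd?? -> prefix_len=5
Fragment 4: offset=15 data="zB" -> buffer=ulVHi???zKrYosdzB -> prefix_len=5
Fragment 5: offset=5 data="iXQ" -> buffer=ulVHiiXQzKrYosdzB -> prefix_len=17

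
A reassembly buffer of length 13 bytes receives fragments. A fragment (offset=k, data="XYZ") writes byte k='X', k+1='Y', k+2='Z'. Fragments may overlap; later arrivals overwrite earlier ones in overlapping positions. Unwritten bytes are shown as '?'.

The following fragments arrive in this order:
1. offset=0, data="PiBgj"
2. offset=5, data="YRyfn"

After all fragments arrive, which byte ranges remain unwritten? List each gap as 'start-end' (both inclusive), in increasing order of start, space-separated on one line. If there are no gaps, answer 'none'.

Answer: 10-12

Derivation:
Fragment 1: offset=0 len=5
Fragment 2: offset=5 len=5
Gaps: 10-12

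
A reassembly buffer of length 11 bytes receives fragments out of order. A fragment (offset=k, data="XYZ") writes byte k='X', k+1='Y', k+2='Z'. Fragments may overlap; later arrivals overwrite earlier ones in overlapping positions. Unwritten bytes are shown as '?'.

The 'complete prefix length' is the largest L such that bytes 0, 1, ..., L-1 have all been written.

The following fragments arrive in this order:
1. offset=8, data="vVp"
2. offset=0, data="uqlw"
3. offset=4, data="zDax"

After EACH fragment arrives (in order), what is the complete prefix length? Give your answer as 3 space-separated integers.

Fragment 1: offset=8 data="vVp" -> buffer=????????vVp -> prefix_len=0
Fragment 2: offset=0 data="uqlw" -> buffer=uqlw????vVp -> prefix_len=4
Fragment 3: offset=4 data="zDax" -> buffer=uqlwzDaxvVp -> prefix_len=11

Answer: 0 4 11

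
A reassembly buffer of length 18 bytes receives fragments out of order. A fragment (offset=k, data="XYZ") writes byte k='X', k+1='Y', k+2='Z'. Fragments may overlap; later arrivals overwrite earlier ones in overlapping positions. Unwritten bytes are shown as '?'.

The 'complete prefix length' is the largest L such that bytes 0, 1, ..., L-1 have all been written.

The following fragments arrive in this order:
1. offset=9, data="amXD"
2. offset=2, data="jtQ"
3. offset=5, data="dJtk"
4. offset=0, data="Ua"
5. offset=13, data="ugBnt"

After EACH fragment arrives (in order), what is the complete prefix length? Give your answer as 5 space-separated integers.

Answer: 0 0 0 13 18

Derivation:
Fragment 1: offset=9 data="amXD" -> buffer=?????????amXD????? -> prefix_len=0
Fragment 2: offset=2 data="jtQ" -> buffer=??jtQ????amXD????? -> prefix_len=0
Fragment 3: offset=5 data="dJtk" -> buffer=??jtQdJtkamXD????? -> prefix_len=0
Fragment 4: offset=0 data="Ua" -> buffer=UajtQdJtkamXD????? -> prefix_len=13
Fragment 5: offset=13 data="ugBnt" -> buffer=UajtQdJtkamXDugBnt -> prefix_len=18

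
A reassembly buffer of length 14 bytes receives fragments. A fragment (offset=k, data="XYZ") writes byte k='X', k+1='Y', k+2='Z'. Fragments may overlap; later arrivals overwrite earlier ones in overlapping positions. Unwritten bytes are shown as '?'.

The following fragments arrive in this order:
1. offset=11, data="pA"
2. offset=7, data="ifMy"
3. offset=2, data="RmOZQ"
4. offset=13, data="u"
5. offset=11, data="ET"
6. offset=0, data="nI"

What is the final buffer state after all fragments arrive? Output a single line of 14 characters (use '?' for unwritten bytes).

Answer: nIRmOZQifMyETu

Derivation:
Fragment 1: offset=11 data="pA" -> buffer=???????????pA?
Fragment 2: offset=7 data="ifMy" -> buffer=???????ifMypA?
Fragment 3: offset=2 data="RmOZQ" -> buffer=??RmOZQifMypA?
Fragment 4: offset=13 data="u" -> buffer=??RmOZQifMypAu
Fragment 5: offset=11 data="ET" -> buffer=??RmOZQifMyETu
Fragment 6: offset=0 data="nI" -> buffer=nIRmOZQifMyETu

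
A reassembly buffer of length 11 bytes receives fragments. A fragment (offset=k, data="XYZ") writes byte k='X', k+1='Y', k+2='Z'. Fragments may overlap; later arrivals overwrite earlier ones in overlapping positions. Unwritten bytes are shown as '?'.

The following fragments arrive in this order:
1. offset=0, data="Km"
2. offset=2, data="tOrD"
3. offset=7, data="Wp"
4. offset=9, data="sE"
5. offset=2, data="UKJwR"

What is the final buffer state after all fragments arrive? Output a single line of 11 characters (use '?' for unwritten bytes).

Fragment 1: offset=0 data="Km" -> buffer=Km?????????
Fragment 2: offset=2 data="tOrD" -> buffer=KmtOrD?????
Fragment 3: offset=7 data="Wp" -> buffer=KmtOrD?Wp??
Fragment 4: offset=9 data="sE" -> buffer=KmtOrD?WpsE
Fragment 5: offset=2 data="UKJwR" -> buffer=KmUKJwRWpsE

Answer: KmUKJwRWpsE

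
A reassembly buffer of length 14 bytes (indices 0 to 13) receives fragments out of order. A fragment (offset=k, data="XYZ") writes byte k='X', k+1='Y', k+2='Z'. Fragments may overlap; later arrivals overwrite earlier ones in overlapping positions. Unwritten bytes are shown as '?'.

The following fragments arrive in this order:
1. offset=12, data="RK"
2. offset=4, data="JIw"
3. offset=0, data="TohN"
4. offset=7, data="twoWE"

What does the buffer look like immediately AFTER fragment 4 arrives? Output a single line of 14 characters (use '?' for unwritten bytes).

Fragment 1: offset=12 data="RK" -> buffer=????????????RK
Fragment 2: offset=4 data="JIw" -> buffer=????JIw?????RK
Fragment 3: offset=0 data="TohN" -> buffer=TohNJIw?????RK
Fragment 4: offset=7 data="twoWE" -> buffer=TohNJIwtwoWERK

Answer: TohNJIwtwoWERK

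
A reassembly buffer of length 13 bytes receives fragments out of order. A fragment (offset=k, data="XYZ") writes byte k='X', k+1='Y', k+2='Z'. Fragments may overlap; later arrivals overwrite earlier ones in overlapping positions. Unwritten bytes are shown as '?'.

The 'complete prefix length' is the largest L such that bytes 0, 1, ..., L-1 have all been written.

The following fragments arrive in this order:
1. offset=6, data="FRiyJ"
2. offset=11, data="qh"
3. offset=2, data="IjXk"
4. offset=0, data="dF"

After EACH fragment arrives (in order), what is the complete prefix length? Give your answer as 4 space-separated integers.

Fragment 1: offset=6 data="FRiyJ" -> buffer=??????FRiyJ?? -> prefix_len=0
Fragment 2: offset=11 data="qh" -> buffer=??????FRiyJqh -> prefix_len=0
Fragment 3: offset=2 data="IjXk" -> buffer=??IjXkFRiyJqh -> prefix_len=0
Fragment 4: offset=0 data="dF" -> buffer=dFIjXkFRiyJqh -> prefix_len=13

Answer: 0 0 0 13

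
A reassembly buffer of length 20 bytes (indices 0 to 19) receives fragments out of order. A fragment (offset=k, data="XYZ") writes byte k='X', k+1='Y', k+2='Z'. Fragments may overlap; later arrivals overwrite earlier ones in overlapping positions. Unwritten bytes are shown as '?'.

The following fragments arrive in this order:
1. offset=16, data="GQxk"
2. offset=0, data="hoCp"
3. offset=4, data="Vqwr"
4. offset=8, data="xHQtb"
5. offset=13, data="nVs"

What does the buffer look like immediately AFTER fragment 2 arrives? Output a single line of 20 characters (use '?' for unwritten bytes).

Fragment 1: offset=16 data="GQxk" -> buffer=????????????????GQxk
Fragment 2: offset=0 data="hoCp" -> buffer=hoCp????????????GQxk

Answer: hoCp????????????GQxk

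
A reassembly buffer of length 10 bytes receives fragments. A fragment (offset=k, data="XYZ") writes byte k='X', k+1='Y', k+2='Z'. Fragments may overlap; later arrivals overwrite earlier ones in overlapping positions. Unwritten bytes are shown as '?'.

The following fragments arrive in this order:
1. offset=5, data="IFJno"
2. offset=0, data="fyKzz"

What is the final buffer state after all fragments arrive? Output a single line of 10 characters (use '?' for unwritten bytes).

Answer: fyKzzIFJno

Derivation:
Fragment 1: offset=5 data="IFJno" -> buffer=?????IFJno
Fragment 2: offset=0 data="fyKzz" -> buffer=fyKzzIFJno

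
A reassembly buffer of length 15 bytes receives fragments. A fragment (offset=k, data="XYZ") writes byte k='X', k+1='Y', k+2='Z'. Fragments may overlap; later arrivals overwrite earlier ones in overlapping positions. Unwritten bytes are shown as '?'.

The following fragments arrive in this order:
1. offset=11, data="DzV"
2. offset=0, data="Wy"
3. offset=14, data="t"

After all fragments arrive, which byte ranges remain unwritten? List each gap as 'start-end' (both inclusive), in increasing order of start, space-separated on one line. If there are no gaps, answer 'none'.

Fragment 1: offset=11 len=3
Fragment 2: offset=0 len=2
Fragment 3: offset=14 len=1
Gaps: 2-10

Answer: 2-10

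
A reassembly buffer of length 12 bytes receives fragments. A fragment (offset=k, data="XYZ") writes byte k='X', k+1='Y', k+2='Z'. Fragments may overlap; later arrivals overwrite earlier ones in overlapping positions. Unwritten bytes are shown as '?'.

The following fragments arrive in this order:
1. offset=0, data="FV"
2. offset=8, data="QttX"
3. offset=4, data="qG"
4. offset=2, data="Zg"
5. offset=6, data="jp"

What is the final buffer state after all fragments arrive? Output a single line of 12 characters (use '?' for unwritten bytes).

Fragment 1: offset=0 data="FV" -> buffer=FV??????????
Fragment 2: offset=8 data="QttX" -> buffer=FV??????QttX
Fragment 3: offset=4 data="qG" -> buffer=FV??qG??QttX
Fragment 4: offset=2 data="Zg" -> buffer=FVZgqG??QttX
Fragment 5: offset=6 data="jp" -> buffer=FVZgqGjpQttX

Answer: FVZgqGjpQttX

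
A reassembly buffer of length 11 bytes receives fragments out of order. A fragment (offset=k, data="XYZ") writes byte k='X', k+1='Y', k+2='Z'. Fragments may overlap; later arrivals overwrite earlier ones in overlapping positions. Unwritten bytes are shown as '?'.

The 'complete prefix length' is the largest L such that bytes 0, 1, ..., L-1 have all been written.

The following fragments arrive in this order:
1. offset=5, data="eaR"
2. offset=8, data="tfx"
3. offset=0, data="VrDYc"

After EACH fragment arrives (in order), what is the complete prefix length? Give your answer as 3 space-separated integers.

Fragment 1: offset=5 data="eaR" -> buffer=?????eaR??? -> prefix_len=0
Fragment 2: offset=8 data="tfx" -> buffer=?????eaRtfx -> prefix_len=0
Fragment 3: offset=0 data="VrDYc" -> buffer=VrDYceaRtfx -> prefix_len=11

Answer: 0 0 11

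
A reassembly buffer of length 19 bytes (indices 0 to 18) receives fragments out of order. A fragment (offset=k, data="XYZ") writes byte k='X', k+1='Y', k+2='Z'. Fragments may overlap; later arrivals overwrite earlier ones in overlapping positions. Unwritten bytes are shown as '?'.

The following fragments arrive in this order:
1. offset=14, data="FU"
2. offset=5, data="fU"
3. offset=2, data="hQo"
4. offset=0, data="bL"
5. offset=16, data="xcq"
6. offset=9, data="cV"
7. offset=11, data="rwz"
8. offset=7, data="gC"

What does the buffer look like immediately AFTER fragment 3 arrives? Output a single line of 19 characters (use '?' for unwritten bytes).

Fragment 1: offset=14 data="FU" -> buffer=??????????????FU???
Fragment 2: offset=5 data="fU" -> buffer=?????fU???????FU???
Fragment 3: offset=2 data="hQo" -> buffer=??hQofU???????FU???

Answer: ??hQofU???????FU???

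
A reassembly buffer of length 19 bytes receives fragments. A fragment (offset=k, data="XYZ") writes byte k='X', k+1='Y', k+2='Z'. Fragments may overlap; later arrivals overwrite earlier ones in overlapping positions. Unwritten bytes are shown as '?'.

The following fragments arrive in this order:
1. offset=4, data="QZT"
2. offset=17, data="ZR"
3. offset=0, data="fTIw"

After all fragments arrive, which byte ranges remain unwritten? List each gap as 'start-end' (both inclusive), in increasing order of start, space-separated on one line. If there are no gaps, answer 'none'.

Answer: 7-16

Derivation:
Fragment 1: offset=4 len=3
Fragment 2: offset=17 len=2
Fragment 3: offset=0 len=4
Gaps: 7-16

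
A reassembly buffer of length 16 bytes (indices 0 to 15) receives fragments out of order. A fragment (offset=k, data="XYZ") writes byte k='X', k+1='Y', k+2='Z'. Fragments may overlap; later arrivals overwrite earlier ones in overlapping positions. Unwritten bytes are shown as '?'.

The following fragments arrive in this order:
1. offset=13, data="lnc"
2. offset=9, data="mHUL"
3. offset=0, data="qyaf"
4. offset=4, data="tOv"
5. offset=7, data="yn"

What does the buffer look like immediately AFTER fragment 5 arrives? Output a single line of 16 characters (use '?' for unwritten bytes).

Answer: qyaftOvynmHULlnc

Derivation:
Fragment 1: offset=13 data="lnc" -> buffer=?????????????lnc
Fragment 2: offset=9 data="mHUL" -> buffer=?????????mHULlnc
Fragment 3: offset=0 data="qyaf" -> buffer=qyaf?????mHULlnc
Fragment 4: offset=4 data="tOv" -> buffer=qyaftOv??mHULlnc
Fragment 5: offset=7 data="yn" -> buffer=qyaftOvynmHULlnc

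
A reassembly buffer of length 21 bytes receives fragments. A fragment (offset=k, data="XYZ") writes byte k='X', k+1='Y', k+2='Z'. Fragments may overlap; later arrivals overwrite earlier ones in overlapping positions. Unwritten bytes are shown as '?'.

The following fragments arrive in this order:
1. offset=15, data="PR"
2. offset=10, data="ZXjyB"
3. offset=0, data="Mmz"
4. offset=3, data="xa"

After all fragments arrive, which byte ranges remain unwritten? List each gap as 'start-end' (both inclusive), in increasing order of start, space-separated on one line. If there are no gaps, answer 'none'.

Fragment 1: offset=15 len=2
Fragment 2: offset=10 len=5
Fragment 3: offset=0 len=3
Fragment 4: offset=3 len=2
Gaps: 5-9 17-20

Answer: 5-9 17-20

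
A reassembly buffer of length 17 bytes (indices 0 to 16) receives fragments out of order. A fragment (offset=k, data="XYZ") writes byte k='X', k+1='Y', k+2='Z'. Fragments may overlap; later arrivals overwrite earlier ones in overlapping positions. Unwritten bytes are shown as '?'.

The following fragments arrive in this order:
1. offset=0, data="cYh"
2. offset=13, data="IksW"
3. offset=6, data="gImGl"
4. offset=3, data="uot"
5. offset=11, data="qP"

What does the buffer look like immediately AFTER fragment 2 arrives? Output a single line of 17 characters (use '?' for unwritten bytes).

Fragment 1: offset=0 data="cYh" -> buffer=cYh??????????????
Fragment 2: offset=13 data="IksW" -> buffer=cYh??????????IksW

Answer: cYh??????????IksW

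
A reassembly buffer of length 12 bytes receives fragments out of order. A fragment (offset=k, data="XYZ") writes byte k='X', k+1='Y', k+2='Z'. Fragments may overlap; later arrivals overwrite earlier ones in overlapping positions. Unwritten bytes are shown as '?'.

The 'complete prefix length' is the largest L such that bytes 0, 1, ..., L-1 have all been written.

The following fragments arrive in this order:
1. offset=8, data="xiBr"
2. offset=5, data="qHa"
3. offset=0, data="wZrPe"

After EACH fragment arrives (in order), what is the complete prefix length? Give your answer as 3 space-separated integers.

Fragment 1: offset=8 data="xiBr" -> buffer=????????xiBr -> prefix_len=0
Fragment 2: offset=5 data="qHa" -> buffer=?????qHaxiBr -> prefix_len=0
Fragment 3: offset=0 data="wZrPe" -> buffer=wZrPeqHaxiBr -> prefix_len=12

Answer: 0 0 12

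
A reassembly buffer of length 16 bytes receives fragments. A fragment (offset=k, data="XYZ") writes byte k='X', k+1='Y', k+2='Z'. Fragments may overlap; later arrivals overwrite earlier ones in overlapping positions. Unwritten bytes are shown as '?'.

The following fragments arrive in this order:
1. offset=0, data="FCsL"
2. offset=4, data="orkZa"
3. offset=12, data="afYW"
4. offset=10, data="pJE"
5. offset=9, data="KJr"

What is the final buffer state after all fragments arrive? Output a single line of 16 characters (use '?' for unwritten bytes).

Fragment 1: offset=0 data="FCsL" -> buffer=FCsL????????????
Fragment 2: offset=4 data="orkZa" -> buffer=FCsLorkZa???????
Fragment 3: offset=12 data="afYW" -> buffer=FCsLorkZa???afYW
Fragment 4: offset=10 data="pJE" -> buffer=FCsLorkZa?pJEfYW
Fragment 5: offset=9 data="KJr" -> buffer=FCsLorkZaKJrEfYW

Answer: FCsLorkZaKJrEfYW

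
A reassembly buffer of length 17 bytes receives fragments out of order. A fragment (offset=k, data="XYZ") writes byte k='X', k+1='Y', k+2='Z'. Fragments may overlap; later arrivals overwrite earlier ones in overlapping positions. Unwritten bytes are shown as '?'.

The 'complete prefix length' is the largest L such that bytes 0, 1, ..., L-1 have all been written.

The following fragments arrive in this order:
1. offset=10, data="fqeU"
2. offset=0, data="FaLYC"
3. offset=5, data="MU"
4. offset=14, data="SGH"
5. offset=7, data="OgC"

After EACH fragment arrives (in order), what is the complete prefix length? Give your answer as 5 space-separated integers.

Answer: 0 5 7 7 17

Derivation:
Fragment 1: offset=10 data="fqeU" -> buffer=??????????fqeU??? -> prefix_len=0
Fragment 2: offset=0 data="FaLYC" -> buffer=FaLYC?????fqeU??? -> prefix_len=5
Fragment 3: offset=5 data="MU" -> buffer=FaLYCMU???fqeU??? -> prefix_len=7
Fragment 4: offset=14 data="SGH" -> buffer=FaLYCMU???fqeUSGH -> prefix_len=7
Fragment 5: offset=7 data="OgC" -> buffer=FaLYCMUOgCfqeUSGH -> prefix_len=17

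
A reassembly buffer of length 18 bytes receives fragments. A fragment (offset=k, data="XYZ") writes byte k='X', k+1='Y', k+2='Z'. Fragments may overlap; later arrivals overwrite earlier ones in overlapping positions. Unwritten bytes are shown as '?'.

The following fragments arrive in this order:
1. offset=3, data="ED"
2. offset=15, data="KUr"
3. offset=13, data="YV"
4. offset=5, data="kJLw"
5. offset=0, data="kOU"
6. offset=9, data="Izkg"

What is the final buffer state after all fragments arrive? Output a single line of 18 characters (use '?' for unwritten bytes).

Answer: kOUEDkJLwIzkgYVKUr

Derivation:
Fragment 1: offset=3 data="ED" -> buffer=???ED?????????????
Fragment 2: offset=15 data="KUr" -> buffer=???ED??????????KUr
Fragment 3: offset=13 data="YV" -> buffer=???ED????????YVKUr
Fragment 4: offset=5 data="kJLw" -> buffer=???EDkJLw????YVKUr
Fragment 5: offset=0 data="kOU" -> buffer=kOUEDkJLw????YVKUr
Fragment 6: offset=9 data="Izkg" -> buffer=kOUEDkJLwIzkgYVKUr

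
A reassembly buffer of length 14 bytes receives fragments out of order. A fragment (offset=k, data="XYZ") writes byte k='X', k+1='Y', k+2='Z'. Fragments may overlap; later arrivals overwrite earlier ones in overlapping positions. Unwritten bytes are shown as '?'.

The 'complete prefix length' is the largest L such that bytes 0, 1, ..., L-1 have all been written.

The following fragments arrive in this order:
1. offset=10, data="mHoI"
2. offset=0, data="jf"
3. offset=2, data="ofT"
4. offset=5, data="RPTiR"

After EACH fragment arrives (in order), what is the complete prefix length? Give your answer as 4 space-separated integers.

Fragment 1: offset=10 data="mHoI" -> buffer=??????????mHoI -> prefix_len=0
Fragment 2: offset=0 data="jf" -> buffer=jf????????mHoI -> prefix_len=2
Fragment 3: offset=2 data="ofT" -> buffer=jfofT?????mHoI -> prefix_len=5
Fragment 4: offset=5 data="RPTiR" -> buffer=jfofTRPTiRmHoI -> prefix_len=14

Answer: 0 2 5 14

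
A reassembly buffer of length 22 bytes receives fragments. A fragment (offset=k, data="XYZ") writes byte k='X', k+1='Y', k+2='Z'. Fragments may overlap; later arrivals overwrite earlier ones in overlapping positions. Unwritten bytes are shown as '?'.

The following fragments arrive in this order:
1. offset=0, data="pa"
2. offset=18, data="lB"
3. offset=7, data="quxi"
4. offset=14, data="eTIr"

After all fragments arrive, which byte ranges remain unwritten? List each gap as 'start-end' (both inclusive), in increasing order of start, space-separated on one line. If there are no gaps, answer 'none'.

Answer: 2-6 11-13 20-21

Derivation:
Fragment 1: offset=0 len=2
Fragment 2: offset=18 len=2
Fragment 3: offset=7 len=4
Fragment 4: offset=14 len=4
Gaps: 2-6 11-13 20-21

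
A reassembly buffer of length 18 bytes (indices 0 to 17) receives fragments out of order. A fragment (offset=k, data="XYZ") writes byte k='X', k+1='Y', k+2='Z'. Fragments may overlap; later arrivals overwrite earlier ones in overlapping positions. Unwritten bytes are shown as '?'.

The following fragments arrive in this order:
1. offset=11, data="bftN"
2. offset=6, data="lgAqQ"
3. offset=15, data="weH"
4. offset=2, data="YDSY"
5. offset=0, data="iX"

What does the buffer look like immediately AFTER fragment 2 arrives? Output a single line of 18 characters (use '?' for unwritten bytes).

Fragment 1: offset=11 data="bftN" -> buffer=???????????bftN???
Fragment 2: offset=6 data="lgAqQ" -> buffer=??????lgAqQbftN???

Answer: ??????lgAqQbftN???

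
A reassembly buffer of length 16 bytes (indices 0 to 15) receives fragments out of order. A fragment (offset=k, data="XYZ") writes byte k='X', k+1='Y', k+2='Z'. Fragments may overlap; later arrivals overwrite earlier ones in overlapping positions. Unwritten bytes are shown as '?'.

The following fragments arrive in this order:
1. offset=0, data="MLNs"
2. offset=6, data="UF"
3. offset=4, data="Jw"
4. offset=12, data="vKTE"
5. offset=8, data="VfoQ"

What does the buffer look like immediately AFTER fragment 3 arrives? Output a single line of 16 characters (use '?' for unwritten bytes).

Answer: MLNsJwUF????????

Derivation:
Fragment 1: offset=0 data="MLNs" -> buffer=MLNs????????????
Fragment 2: offset=6 data="UF" -> buffer=MLNs??UF????????
Fragment 3: offset=4 data="Jw" -> buffer=MLNsJwUF????????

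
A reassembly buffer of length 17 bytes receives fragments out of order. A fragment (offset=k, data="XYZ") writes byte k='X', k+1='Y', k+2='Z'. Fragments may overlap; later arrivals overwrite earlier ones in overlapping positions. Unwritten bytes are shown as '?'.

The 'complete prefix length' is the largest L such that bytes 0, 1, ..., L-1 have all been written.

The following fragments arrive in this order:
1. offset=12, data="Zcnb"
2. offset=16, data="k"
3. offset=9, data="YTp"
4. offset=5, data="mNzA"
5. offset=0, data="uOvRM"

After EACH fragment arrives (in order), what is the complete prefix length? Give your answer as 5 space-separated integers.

Fragment 1: offset=12 data="Zcnb" -> buffer=????????????Zcnb? -> prefix_len=0
Fragment 2: offset=16 data="k" -> buffer=????????????Zcnbk -> prefix_len=0
Fragment 3: offset=9 data="YTp" -> buffer=?????????YTpZcnbk -> prefix_len=0
Fragment 4: offset=5 data="mNzA" -> buffer=?????mNzAYTpZcnbk -> prefix_len=0
Fragment 5: offset=0 data="uOvRM" -> buffer=uOvRMmNzAYTpZcnbk -> prefix_len=17

Answer: 0 0 0 0 17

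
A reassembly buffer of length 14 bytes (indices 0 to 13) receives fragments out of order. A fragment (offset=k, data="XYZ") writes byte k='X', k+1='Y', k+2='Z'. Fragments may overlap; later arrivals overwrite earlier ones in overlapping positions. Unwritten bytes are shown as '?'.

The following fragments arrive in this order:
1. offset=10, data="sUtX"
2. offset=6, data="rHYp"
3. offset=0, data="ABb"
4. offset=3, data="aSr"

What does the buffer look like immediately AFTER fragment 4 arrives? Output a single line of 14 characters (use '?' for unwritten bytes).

Fragment 1: offset=10 data="sUtX" -> buffer=??????????sUtX
Fragment 2: offset=6 data="rHYp" -> buffer=??????rHYpsUtX
Fragment 3: offset=0 data="ABb" -> buffer=ABb???rHYpsUtX
Fragment 4: offset=3 data="aSr" -> buffer=ABbaSrrHYpsUtX

Answer: ABbaSrrHYpsUtX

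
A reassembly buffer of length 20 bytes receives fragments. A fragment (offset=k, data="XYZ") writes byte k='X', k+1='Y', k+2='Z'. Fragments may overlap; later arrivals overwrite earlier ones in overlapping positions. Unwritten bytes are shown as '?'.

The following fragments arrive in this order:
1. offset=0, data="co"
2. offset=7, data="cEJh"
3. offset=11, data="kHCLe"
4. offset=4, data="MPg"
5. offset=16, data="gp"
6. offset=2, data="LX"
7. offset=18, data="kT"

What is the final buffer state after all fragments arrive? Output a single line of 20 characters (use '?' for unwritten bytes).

Answer: coLXMPgcEJhkHCLegpkT

Derivation:
Fragment 1: offset=0 data="co" -> buffer=co??????????????????
Fragment 2: offset=7 data="cEJh" -> buffer=co?????cEJh?????????
Fragment 3: offset=11 data="kHCLe" -> buffer=co?????cEJhkHCLe????
Fragment 4: offset=4 data="MPg" -> buffer=co??MPgcEJhkHCLe????
Fragment 5: offset=16 data="gp" -> buffer=co??MPgcEJhkHCLegp??
Fragment 6: offset=2 data="LX" -> buffer=coLXMPgcEJhkHCLegp??
Fragment 7: offset=18 data="kT" -> buffer=coLXMPgcEJhkHCLegpkT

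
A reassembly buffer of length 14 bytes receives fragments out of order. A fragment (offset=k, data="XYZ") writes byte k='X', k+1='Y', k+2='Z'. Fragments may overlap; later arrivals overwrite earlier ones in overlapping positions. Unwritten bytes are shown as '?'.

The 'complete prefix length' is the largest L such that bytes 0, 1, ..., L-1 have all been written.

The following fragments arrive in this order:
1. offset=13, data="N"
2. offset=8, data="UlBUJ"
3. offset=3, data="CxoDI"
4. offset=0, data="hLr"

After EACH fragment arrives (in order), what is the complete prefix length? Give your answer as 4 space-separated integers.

Answer: 0 0 0 14

Derivation:
Fragment 1: offset=13 data="N" -> buffer=?????????????N -> prefix_len=0
Fragment 2: offset=8 data="UlBUJ" -> buffer=????????UlBUJN -> prefix_len=0
Fragment 3: offset=3 data="CxoDI" -> buffer=???CxoDIUlBUJN -> prefix_len=0
Fragment 4: offset=0 data="hLr" -> buffer=hLrCxoDIUlBUJN -> prefix_len=14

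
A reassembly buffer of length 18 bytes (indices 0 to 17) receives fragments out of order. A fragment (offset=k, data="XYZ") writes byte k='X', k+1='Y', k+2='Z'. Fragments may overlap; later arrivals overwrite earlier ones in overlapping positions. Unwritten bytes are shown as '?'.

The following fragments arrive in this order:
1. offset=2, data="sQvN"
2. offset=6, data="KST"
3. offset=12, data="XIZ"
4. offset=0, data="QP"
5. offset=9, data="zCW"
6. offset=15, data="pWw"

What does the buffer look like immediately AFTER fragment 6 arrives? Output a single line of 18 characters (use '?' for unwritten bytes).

Answer: QPsQvNKSTzCWXIZpWw

Derivation:
Fragment 1: offset=2 data="sQvN" -> buffer=??sQvN????????????
Fragment 2: offset=6 data="KST" -> buffer=??sQvNKST?????????
Fragment 3: offset=12 data="XIZ" -> buffer=??sQvNKST???XIZ???
Fragment 4: offset=0 data="QP" -> buffer=QPsQvNKST???XIZ???
Fragment 5: offset=9 data="zCW" -> buffer=QPsQvNKSTzCWXIZ???
Fragment 6: offset=15 data="pWw" -> buffer=QPsQvNKSTzCWXIZpWw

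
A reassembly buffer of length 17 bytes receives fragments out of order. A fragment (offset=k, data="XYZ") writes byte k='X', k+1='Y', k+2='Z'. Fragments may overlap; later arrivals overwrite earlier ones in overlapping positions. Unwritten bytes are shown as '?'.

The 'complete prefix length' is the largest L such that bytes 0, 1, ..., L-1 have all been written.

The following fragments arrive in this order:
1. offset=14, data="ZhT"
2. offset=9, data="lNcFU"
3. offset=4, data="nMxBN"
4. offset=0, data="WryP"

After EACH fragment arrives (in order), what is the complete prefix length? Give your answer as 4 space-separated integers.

Answer: 0 0 0 17

Derivation:
Fragment 1: offset=14 data="ZhT" -> buffer=??????????????ZhT -> prefix_len=0
Fragment 2: offset=9 data="lNcFU" -> buffer=?????????lNcFUZhT -> prefix_len=0
Fragment 3: offset=4 data="nMxBN" -> buffer=????nMxBNlNcFUZhT -> prefix_len=0
Fragment 4: offset=0 data="WryP" -> buffer=WryPnMxBNlNcFUZhT -> prefix_len=17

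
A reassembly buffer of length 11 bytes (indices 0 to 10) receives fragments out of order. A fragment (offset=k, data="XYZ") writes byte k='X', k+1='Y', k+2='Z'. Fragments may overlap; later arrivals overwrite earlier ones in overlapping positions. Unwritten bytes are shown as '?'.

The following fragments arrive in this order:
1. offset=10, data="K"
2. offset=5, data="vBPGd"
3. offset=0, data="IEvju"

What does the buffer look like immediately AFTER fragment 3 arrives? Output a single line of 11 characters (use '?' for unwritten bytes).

Fragment 1: offset=10 data="K" -> buffer=??????????K
Fragment 2: offset=5 data="vBPGd" -> buffer=?????vBPGdK
Fragment 3: offset=0 data="IEvju" -> buffer=IEvjuvBPGdK

Answer: IEvjuvBPGdK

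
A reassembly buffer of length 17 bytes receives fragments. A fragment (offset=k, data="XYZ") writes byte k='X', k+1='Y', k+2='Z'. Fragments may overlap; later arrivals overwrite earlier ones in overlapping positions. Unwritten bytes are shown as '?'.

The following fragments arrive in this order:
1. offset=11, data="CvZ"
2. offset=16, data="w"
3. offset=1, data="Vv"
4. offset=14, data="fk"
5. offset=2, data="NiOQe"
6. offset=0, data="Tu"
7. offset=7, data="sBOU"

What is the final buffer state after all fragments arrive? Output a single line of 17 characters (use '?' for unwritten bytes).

Fragment 1: offset=11 data="CvZ" -> buffer=???????????CvZ???
Fragment 2: offset=16 data="w" -> buffer=???????????CvZ??w
Fragment 3: offset=1 data="Vv" -> buffer=?Vv????????CvZ??w
Fragment 4: offset=14 data="fk" -> buffer=?Vv????????CvZfkw
Fragment 5: offset=2 data="NiOQe" -> buffer=?VNiOQe????CvZfkw
Fragment 6: offset=0 data="Tu" -> buffer=TuNiOQe????CvZfkw
Fragment 7: offset=7 data="sBOU" -> buffer=TuNiOQesBOUCvZfkw

Answer: TuNiOQesBOUCvZfkw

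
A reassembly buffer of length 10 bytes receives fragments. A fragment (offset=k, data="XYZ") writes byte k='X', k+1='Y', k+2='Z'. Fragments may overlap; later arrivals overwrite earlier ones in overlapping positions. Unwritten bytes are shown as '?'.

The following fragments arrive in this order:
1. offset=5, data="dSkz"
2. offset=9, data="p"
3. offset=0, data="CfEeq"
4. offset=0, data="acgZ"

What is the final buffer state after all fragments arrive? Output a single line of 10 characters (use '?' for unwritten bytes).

Answer: acgZqdSkzp

Derivation:
Fragment 1: offset=5 data="dSkz" -> buffer=?????dSkz?
Fragment 2: offset=9 data="p" -> buffer=?????dSkzp
Fragment 3: offset=0 data="CfEeq" -> buffer=CfEeqdSkzp
Fragment 4: offset=0 data="acgZ" -> buffer=acgZqdSkzp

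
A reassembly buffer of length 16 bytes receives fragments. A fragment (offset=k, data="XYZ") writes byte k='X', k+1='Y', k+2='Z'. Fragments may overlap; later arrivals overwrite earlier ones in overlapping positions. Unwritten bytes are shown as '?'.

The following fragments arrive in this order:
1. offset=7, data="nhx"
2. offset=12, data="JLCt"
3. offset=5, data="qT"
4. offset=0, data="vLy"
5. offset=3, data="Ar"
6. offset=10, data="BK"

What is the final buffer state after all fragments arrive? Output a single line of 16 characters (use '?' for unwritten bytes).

Fragment 1: offset=7 data="nhx" -> buffer=???????nhx??????
Fragment 2: offset=12 data="JLCt" -> buffer=???????nhx??JLCt
Fragment 3: offset=5 data="qT" -> buffer=?????qTnhx??JLCt
Fragment 4: offset=0 data="vLy" -> buffer=vLy??qTnhx??JLCt
Fragment 5: offset=3 data="Ar" -> buffer=vLyArqTnhx??JLCt
Fragment 6: offset=10 data="BK" -> buffer=vLyArqTnhxBKJLCt

Answer: vLyArqTnhxBKJLCt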